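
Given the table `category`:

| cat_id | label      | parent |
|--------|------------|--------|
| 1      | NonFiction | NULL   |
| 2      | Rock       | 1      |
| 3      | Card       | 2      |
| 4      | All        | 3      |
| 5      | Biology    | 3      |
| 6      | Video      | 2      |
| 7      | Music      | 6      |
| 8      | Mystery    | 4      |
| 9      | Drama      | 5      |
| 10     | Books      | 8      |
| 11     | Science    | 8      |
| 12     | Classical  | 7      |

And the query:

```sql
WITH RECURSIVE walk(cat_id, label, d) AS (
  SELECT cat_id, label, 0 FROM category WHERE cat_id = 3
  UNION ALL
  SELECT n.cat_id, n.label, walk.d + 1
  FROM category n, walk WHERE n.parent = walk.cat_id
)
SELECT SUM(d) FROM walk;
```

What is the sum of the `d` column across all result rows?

Base: cat_id=3 (Card) at d 0.
Iteration 1: rows with parent in {3} -> All (id 4, d 1), Biology (id 5, d 1).
Iteration 2: rows with parent in {4,5} -> Mystery (id 8, d 2), Drama (id 9, d 2).
Iteration 3: rows with parent in {8,9} -> Books (id 10, d 3), Science (id 11, d 3).
Iteration 4: no rows with parent in {10,11}; recursion stops.
SUM(d) = 0 + 1 + 1 + 2 + 2 + 3 + 3 = 12.

12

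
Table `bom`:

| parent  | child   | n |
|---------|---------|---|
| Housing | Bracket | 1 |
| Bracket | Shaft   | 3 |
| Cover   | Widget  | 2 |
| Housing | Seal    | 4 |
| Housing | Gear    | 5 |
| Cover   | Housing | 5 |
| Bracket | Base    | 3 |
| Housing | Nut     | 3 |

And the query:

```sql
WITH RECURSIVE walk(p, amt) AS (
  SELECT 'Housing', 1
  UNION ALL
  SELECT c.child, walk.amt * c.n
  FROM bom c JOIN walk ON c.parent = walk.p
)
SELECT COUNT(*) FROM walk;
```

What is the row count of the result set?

Base: (Housing, amt=1).
Iteration 1: components of {Housing} -> Bracket = 1*1 = 1, Gear = 1*5 = 5, Nut = 1*3 = 3, Seal = 1*4 = 4.
Iteration 2: components of {Bracket,Gear,Nut,Seal} -> Base = 1*3 = 3, Shaft = 1*3 = 3.
Iteration 3: no further components; recursion stops.
Total rows emitted: 7.

7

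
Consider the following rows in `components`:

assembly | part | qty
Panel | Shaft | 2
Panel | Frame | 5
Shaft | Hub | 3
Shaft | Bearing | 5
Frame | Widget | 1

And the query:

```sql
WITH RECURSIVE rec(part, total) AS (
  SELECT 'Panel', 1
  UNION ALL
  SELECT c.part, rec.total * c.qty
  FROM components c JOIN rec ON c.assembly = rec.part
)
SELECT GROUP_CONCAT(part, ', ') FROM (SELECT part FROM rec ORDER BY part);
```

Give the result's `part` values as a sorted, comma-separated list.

Base: (Panel, total=1).
Iteration 1: components of {Panel} -> Frame = 1*5 = 5, Shaft = 1*2 = 2.
Iteration 2: components of {Frame,Shaft} -> Bearing = 2*5 = 10, Hub = 2*3 = 6, Widget = 5*1 = 5.
Iteration 3: no further components; recursion stops.

Bearing, Frame, Hub, Panel, Shaft, Widget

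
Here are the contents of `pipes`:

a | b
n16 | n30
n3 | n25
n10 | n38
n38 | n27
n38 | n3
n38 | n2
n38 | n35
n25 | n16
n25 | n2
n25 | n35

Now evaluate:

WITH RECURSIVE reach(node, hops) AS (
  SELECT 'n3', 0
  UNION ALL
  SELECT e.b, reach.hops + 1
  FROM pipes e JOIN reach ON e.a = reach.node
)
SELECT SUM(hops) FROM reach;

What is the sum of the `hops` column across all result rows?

Base: (n3, hops=0).
Iteration 1: edges from {n3} -> (n25, hops=1).
Iteration 2: edges from {n25} -> (n16, hops=2), (n2, hops=2), (n35, hops=2).
Iteration 3: edges from {n16,n2,n35} -> (n30, hops=3).
Iteration 4: no outgoing edges from {n30}; recursion stops.
SUM(hops) = 0 + 1 + 2 + 2 + 2 + 3 = 10.

10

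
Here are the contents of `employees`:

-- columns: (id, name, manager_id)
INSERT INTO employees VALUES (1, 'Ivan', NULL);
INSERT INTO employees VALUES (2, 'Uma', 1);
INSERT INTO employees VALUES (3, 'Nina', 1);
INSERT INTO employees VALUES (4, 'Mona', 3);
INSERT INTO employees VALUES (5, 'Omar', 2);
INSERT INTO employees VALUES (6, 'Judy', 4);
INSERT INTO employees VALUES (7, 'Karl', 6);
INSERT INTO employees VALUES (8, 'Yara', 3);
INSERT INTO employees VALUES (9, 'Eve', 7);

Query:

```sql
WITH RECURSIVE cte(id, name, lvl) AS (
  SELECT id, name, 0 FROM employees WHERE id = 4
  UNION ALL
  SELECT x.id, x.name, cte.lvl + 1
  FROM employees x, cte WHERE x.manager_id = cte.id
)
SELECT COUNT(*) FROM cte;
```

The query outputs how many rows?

Base: id=4 (Mona) at lvl 0.
Iteration 1: rows with manager_id in {4} -> Judy (id 6, lvl 1).
Iteration 2: rows with manager_id in {6} -> Karl (id 7, lvl 2).
Iteration 3: rows with manager_id in {7} -> Eve (id 9, lvl 3).
Iteration 4: no rows with manager_id in {9}; recursion stops.
Total rows emitted: 4.

4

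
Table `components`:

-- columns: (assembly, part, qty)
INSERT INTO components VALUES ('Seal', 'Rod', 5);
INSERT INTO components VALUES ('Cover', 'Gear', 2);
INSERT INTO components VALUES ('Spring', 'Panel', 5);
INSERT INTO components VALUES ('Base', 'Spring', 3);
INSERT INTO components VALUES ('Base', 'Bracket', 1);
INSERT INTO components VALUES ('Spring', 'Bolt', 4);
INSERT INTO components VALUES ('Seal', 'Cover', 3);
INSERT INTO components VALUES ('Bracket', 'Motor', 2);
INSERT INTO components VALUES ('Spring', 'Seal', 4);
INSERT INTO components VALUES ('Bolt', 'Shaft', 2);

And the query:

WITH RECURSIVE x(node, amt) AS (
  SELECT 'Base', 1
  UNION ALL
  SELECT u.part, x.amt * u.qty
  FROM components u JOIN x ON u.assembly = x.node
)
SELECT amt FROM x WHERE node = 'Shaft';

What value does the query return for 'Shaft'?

24

Base: (Base, amt=1).
Iteration 1: components of {Base} -> Bracket = 1*1 = 1, Spring = 1*3 = 3.
Iteration 2: components of {Bracket,Spring} -> Bolt = 3*4 = 12, Motor = 1*2 = 2, Panel = 3*5 = 15, Seal = 3*4 = 12.
Iteration 3: components of {Bolt,Motor,Panel,Seal} -> Cover = 12*3 = 36, Rod = 12*5 = 60, Shaft = 12*2 = 24.
Iteration 4: components of {Cover,Rod,Shaft} -> Gear = 36*2 = 72.
Iteration 5: no further components; recursion stops.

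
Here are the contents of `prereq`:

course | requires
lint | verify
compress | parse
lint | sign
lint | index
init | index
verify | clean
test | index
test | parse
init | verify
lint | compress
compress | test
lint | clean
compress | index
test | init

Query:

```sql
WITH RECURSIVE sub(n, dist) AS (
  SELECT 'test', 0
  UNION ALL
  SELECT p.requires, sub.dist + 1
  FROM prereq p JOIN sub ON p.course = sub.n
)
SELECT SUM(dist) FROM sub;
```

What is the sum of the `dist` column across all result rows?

Base: (test, dist=0).
Iteration 1: edges from {test} -> (index, dist=1), (init, dist=1), (parse, dist=1).
Iteration 2: edges from {index,init,parse} -> (index, dist=2), (verify, dist=2).
Iteration 3: edges from {index,verify} -> (clean, dist=3).
Iteration 4: no outgoing edges from {clean}; recursion stops.
SUM(dist) = 0 + 1 + 1 + 1 + 2 + 2 + 3 = 10.

10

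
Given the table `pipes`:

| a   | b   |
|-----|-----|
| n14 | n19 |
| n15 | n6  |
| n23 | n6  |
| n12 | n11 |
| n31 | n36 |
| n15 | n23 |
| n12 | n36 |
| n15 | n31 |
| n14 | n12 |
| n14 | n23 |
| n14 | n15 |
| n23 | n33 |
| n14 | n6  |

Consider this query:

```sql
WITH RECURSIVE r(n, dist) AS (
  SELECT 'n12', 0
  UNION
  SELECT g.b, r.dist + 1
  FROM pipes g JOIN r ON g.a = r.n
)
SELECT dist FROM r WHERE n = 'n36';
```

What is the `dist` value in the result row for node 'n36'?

1

Base: (n12, dist=0).
Iteration 1: edges from {n12} -> (n11, dist=1), (n36, dist=1).
Iteration 2: no outgoing edges from {n11,n36}; recursion stops.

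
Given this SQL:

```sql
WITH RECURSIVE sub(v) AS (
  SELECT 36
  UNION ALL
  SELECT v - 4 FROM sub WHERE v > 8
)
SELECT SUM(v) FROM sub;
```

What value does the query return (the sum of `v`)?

176

Base: v=36.
Iteration 1: 36 > 8 holds -> v = 36 - 4 = 32.
Iteration 2: 32 > 8 holds -> v = 32 - 4 = 28.
Iteration 3: 28 > 8 holds -> v = 28 - 4 = 24.
Iteration 4: 24 > 8 holds -> v = 24 - 4 = 20.
Iteration 5: 20 > 8 holds -> v = 20 - 4 = 16.
Iteration 6: 16 > 8 holds -> v = 16 - 4 = 12.
Iteration 7: 12 > 8 holds -> v = 12 - 4 = 8.
Iteration 8: 8 > 8 fails; recursion stops.
SUM(v) = 36 + 32 + 28 + 24 + 20 + 16 + 12 + 8 = 176.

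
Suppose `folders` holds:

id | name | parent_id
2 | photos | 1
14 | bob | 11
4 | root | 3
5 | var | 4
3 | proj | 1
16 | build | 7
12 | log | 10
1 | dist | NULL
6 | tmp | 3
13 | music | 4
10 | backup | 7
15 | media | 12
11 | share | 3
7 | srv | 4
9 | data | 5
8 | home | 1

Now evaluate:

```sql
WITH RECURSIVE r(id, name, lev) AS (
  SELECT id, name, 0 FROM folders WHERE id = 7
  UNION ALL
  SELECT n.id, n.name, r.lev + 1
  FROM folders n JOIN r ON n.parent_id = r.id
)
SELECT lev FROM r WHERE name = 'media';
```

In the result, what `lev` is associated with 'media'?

Base: id=7 (srv) at lev 0.
Iteration 1: rows with parent_id in {7} -> backup (id 10, lev 1), build (id 16, lev 1).
Iteration 2: rows with parent_id in {10,16} -> log (id 12, lev 2).
Iteration 3: rows with parent_id in {12} -> media (id 15, lev 3).
Iteration 4: no rows with parent_id in {15}; recursion stops.

3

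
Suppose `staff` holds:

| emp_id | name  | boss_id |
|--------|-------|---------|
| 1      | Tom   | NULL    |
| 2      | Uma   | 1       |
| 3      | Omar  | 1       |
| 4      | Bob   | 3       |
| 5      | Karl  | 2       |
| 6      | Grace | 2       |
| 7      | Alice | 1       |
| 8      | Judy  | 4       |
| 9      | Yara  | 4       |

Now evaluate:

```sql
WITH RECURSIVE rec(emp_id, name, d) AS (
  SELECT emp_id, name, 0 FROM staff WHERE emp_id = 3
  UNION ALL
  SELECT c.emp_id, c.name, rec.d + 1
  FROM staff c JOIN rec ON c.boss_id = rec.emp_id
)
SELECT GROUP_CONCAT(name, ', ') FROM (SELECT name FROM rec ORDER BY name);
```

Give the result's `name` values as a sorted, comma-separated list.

Base: emp_id=3 (Omar) at d 0.
Iteration 1: rows with boss_id in {3} -> Bob (id 4, d 1).
Iteration 2: rows with boss_id in {4} -> Judy (id 8, d 2), Yara (id 9, d 2).
Iteration 3: no rows with boss_id in {8,9}; recursion stops.

Bob, Judy, Omar, Yara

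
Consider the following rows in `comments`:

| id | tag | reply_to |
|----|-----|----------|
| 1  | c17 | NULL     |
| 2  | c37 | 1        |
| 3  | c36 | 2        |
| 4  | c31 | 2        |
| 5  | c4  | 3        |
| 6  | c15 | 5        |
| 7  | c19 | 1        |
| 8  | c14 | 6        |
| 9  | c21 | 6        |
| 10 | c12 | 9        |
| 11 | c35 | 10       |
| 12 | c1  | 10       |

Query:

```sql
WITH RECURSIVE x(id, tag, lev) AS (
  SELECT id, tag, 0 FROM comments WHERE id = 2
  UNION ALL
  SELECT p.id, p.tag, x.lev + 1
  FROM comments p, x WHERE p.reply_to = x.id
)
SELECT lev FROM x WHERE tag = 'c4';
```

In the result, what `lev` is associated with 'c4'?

Base: id=2 (c37) at lev 0.
Iteration 1: rows with reply_to in {2} -> c36 (id 3, lev 1), c31 (id 4, lev 1).
Iteration 2: rows with reply_to in {3,4} -> c4 (id 5, lev 2).
Iteration 3: rows with reply_to in {5} -> c15 (id 6, lev 3).
Iteration 4: rows with reply_to in {6} -> c14 (id 8, lev 4), c21 (id 9, lev 4).
Iteration 5: rows with reply_to in {8,9} -> c12 (id 10, lev 5).
Iteration 6: rows with reply_to in {10} -> c35 (id 11, lev 6), c1 (id 12, lev 6).
Iteration 7: no rows with reply_to in {11,12}; recursion stops.

2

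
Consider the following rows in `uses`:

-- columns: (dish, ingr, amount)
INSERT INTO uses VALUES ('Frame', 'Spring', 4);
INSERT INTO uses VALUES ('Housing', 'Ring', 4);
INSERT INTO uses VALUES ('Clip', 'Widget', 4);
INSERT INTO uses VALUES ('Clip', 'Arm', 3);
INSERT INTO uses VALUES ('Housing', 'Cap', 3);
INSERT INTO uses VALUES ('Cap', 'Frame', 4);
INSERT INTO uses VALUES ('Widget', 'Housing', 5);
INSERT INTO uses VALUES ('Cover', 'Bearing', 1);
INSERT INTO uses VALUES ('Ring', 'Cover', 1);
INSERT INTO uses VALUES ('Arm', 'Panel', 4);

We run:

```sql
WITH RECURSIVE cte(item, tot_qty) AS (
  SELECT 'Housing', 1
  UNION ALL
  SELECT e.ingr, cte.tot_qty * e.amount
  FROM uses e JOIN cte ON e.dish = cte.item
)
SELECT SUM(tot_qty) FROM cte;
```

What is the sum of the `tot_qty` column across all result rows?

Base: (Housing, tot_qty=1).
Iteration 1: components of {Housing} -> Cap = 1*3 = 3, Ring = 1*4 = 4.
Iteration 2: components of {Cap,Ring} -> Cover = 4*1 = 4, Frame = 3*4 = 12.
Iteration 3: components of {Cover,Frame} -> Bearing = 4*1 = 4, Spring = 12*4 = 48.
Iteration 4: no further components; recursion stops.
SUM(tot_qty) = 1 + 3 + 4 + 12 + 4 + 48 + 4 = 76.

76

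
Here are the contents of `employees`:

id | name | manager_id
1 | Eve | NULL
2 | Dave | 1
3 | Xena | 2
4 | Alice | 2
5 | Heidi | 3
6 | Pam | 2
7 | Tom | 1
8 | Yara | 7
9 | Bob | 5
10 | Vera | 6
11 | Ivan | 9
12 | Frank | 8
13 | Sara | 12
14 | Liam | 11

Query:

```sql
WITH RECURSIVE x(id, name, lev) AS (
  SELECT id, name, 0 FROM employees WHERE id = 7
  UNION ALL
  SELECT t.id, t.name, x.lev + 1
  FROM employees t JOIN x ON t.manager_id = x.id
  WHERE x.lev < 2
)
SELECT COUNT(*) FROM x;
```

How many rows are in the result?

3

Base: id=7 (Tom) at lev 0.
Iteration 1: rows with manager_id in {7} -> Yara (id 8, lev 1).
Iteration 2: rows with manager_id in {8} -> Frank (id 12, lev 2).
Iteration 3: lev < 2 fails for all current rows; recursion stops.
Total rows emitted: 3.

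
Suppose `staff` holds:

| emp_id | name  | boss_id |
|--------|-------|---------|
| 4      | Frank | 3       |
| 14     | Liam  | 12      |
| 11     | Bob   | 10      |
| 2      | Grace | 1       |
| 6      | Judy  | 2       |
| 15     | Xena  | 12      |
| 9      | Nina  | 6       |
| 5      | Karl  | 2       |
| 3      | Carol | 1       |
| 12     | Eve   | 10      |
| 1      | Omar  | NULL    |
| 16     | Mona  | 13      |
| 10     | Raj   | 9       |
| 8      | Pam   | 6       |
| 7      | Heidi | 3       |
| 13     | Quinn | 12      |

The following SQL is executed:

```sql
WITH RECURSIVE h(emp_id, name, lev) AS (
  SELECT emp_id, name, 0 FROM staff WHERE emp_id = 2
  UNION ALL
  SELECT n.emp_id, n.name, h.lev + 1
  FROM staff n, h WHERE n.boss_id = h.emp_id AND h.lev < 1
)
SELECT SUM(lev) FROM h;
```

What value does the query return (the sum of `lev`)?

Base: emp_id=2 (Grace) at lev 0.
Iteration 1: rows with boss_id in {2} -> Karl (id 5, lev 1), Judy (id 6, lev 1).
Iteration 2: lev < 1 fails for all current rows; recursion stops.
SUM(lev) = 0 + 1 + 1 = 2.

2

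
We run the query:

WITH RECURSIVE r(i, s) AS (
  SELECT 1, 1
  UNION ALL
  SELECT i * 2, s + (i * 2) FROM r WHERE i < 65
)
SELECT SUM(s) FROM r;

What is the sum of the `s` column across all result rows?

Base: i=1, s=1.
Iteration 1: 1 < 65 holds -> i = 1 * 2 = 2, s = 1 + 2 = 3.
Iteration 2: 2 < 65 holds -> i = 2 * 2 = 4, s = 3 + 4 = 7.
Iteration 3: 4 < 65 holds -> i = 4 * 2 = 8, s = 7 + 8 = 15.
Iteration 4: 8 < 65 holds -> i = 8 * 2 = 16, s = 15 + 16 = 31.
Iteration 5: 16 < 65 holds -> i = 16 * 2 = 32, s = 31 + 32 = 63.
Iteration 6: 32 < 65 holds -> i = 32 * 2 = 64, s = 63 + 64 = 127.
Iteration 7: 64 < 65 holds -> i = 64 * 2 = 128, s = 127 + 128 = 255.
Iteration 8: 128 < 65 fails; recursion stops.
SUM(s) = 1 + 3 + 7 + 15 + 31 + 63 + 127 + 255 = 502.

502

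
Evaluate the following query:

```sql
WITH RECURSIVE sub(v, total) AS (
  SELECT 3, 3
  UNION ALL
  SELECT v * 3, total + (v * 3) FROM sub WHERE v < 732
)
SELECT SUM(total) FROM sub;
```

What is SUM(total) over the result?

Base: v=3, total=3.
Iteration 1: 3 < 732 holds -> v = 3 * 3 = 9, total = 3 + 9 = 12.
Iteration 2: 9 < 732 holds -> v = 9 * 3 = 27, total = 12 + 27 = 39.
Iteration 3: 27 < 732 holds -> v = 27 * 3 = 81, total = 39 + 81 = 120.
Iteration 4: 81 < 732 holds -> v = 81 * 3 = 243, total = 120 + 243 = 363.
Iteration 5: 243 < 732 holds -> v = 243 * 3 = 729, total = 363 + 729 = 1092.
Iteration 6: 729 < 732 holds -> v = 729 * 3 = 2187, total = 1092 + 2187 = 3279.
Iteration 7: 2187 < 732 fails; recursion stops.
SUM(total) = 3 + 12 + 39 + 120 + 363 + 1092 + 3279 = 4908.

4908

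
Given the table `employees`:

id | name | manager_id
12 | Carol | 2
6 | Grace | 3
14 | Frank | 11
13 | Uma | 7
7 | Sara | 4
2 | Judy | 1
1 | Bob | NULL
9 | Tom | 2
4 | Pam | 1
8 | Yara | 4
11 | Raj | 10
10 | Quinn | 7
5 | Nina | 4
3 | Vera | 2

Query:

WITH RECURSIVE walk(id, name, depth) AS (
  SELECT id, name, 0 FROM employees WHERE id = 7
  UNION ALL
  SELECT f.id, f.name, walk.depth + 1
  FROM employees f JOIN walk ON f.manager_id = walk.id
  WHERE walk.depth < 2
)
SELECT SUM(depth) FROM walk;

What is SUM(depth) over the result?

4

Base: id=7 (Sara) at depth 0.
Iteration 1: rows with manager_id in {7} -> Quinn (id 10, depth 1), Uma (id 13, depth 1).
Iteration 2: rows with manager_id in {10,13} -> Raj (id 11, depth 2).
Iteration 3: depth < 2 fails for all current rows; recursion stops.
SUM(depth) = 0 + 1 + 1 + 2 = 4.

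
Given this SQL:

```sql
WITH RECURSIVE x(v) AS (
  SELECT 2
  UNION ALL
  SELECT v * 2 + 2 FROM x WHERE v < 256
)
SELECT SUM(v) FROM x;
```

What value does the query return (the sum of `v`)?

Base: v=2.
Iteration 1: 2 < 256 holds -> v = 2 * 2 + 2 = 6.
Iteration 2: 6 < 256 holds -> v = 6 * 2 + 2 = 14.
Iteration 3: 14 < 256 holds -> v = 14 * 2 + 2 = 30.
Iteration 4: 30 < 256 holds -> v = 30 * 2 + 2 = 62.
Iteration 5: 62 < 256 holds -> v = 62 * 2 + 2 = 126.
Iteration 6: 126 < 256 holds -> v = 126 * 2 + 2 = 254.
Iteration 7: 254 < 256 holds -> v = 254 * 2 + 2 = 510.
Iteration 8: 510 < 256 fails; recursion stops.
SUM(v) = 2 + 6 + 14 + 30 + 62 + 126 + 254 + 510 = 1004.

1004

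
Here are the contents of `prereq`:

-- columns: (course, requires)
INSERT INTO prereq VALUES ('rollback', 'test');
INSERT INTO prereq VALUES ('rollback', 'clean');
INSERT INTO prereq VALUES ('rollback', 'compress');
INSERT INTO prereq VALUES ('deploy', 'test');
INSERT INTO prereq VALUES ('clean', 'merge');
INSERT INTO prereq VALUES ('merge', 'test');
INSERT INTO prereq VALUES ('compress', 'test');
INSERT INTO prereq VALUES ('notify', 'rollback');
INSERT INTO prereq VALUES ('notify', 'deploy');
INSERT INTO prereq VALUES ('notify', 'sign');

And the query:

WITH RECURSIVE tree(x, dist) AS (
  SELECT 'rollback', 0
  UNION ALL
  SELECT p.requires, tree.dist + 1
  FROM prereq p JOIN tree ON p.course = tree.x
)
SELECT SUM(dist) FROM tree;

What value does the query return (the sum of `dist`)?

10

Base: (rollback, dist=0).
Iteration 1: edges from {rollback} -> (clean, dist=1), (compress, dist=1), (test, dist=1).
Iteration 2: edges from {clean,compress,test} -> (merge, dist=2), (test, dist=2).
Iteration 3: edges from {merge,test} -> (test, dist=3).
Iteration 4: no outgoing edges from {test}; recursion stops.
SUM(dist) = 0 + 1 + 1 + 1 + 2 + 2 + 3 = 10.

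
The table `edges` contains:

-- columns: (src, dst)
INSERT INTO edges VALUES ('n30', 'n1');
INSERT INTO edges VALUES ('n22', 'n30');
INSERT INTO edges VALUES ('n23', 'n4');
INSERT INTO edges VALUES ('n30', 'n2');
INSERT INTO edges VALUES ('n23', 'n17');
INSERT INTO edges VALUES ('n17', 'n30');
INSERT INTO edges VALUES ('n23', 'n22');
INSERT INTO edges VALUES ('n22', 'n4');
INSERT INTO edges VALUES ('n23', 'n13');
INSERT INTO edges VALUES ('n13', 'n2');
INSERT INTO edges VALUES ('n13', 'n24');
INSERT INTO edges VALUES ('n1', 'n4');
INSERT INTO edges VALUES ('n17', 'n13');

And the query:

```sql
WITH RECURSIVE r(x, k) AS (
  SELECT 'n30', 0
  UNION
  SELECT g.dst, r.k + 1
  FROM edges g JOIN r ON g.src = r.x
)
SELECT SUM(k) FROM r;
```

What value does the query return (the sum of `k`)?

4

Base: (n30, k=0).
Iteration 1: edges from {n30} -> (n1, k=1), (n2, k=1).
Iteration 2: edges from {n1,n2} -> (n4, k=2).
Iteration 3: no outgoing edges from {n4}; recursion stops.
SUM(k) = 0 + 1 + 1 + 2 = 4.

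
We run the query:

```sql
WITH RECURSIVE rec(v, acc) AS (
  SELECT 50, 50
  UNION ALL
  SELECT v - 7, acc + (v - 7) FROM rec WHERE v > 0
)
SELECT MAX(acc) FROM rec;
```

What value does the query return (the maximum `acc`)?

Base: v=50, acc=50.
Iteration 1: 50 > 0 holds -> v = 50 - 7 = 43, acc = 50 + 43 = 93.
Iteration 2: 43 > 0 holds -> v = 43 - 7 = 36, acc = 93 + 36 = 129.
Iteration 3: 36 > 0 holds -> v = 36 - 7 = 29, acc = 129 + 29 = 158.
Iteration 4: 29 > 0 holds -> v = 29 - 7 = 22, acc = 158 + 22 = 180.
Iteration 5: 22 > 0 holds -> v = 22 - 7 = 15, acc = 180 + 15 = 195.
Iteration 6: 15 > 0 holds -> v = 15 - 7 = 8, acc = 195 + 8 = 203.
Iteration 7: 8 > 0 holds -> v = 8 - 7 = 1, acc = 203 + 1 = 204.
Iteration 8: 1 > 0 holds -> v = 1 - 7 = -6, acc = 204 + -6 = 198.
Iteration 9: -6 > 0 fails; recursion stops.
acc values: 50, 93, 129, 158, 180, 195, 203, 204, 198; the maximum is 204.

204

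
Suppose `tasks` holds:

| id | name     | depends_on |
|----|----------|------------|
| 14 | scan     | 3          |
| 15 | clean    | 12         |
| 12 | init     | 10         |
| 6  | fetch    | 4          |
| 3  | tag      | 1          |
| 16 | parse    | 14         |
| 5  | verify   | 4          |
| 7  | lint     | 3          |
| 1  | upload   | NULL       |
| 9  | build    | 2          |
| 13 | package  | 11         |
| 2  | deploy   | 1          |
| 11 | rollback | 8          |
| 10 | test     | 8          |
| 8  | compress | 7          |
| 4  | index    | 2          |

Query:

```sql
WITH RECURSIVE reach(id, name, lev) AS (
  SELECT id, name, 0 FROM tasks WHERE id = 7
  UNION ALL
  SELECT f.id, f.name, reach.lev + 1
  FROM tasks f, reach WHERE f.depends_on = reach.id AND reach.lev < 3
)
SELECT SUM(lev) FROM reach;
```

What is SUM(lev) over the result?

Base: id=7 (lint) at lev 0.
Iteration 1: rows with depends_on in {7} -> compress (id 8, lev 1).
Iteration 2: rows with depends_on in {8} -> test (id 10, lev 2), rollback (id 11, lev 2).
Iteration 3: rows with depends_on in {10,11} -> init (id 12, lev 3), package (id 13, lev 3).
Iteration 4: lev < 3 fails for all current rows; recursion stops.
SUM(lev) = 0 + 1 + 2 + 2 + 3 + 3 = 11.

11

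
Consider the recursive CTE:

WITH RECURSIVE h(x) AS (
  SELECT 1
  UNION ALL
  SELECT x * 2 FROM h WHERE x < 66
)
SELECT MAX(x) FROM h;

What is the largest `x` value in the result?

Base: x=1.
Iteration 1: 1 < 66 holds -> x = 1 * 2 = 2.
Iteration 2: 2 < 66 holds -> x = 2 * 2 = 4.
Iteration 3: 4 < 66 holds -> x = 4 * 2 = 8.
Iteration 4: 8 < 66 holds -> x = 8 * 2 = 16.
Iteration 5: 16 < 66 holds -> x = 16 * 2 = 32.
Iteration 6: 32 < 66 holds -> x = 32 * 2 = 64.
Iteration 7: 64 < 66 holds -> x = 64 * 2 = 128.
Iteration 8: 128 < 66 fails; recursion stops.
x values: 1, 2, 4, 8, 16, 32, 64, 128; the maximum is 128.

128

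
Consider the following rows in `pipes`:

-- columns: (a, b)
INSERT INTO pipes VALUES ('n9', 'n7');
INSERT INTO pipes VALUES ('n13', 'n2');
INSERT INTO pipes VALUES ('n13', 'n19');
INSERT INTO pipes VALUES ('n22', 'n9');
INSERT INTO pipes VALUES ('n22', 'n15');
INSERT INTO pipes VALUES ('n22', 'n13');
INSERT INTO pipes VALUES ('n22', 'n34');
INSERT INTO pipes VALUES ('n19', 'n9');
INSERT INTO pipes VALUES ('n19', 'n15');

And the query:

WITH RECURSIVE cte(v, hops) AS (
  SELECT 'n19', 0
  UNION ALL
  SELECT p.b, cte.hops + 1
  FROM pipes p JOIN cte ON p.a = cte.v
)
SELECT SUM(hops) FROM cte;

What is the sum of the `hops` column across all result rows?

Base: (n19, hops=0).
Iteration 1: edges from {n19} -> (n15, hops=1), (n9, hops=1).
Iteration 2: edges from {n15,n9} -> (n7, hops=2).
Iteration 3: no outgoing edges from {n7}; recursion stops.
SUM(hops) = 0 + 1 + 1 + 2 = 4.

4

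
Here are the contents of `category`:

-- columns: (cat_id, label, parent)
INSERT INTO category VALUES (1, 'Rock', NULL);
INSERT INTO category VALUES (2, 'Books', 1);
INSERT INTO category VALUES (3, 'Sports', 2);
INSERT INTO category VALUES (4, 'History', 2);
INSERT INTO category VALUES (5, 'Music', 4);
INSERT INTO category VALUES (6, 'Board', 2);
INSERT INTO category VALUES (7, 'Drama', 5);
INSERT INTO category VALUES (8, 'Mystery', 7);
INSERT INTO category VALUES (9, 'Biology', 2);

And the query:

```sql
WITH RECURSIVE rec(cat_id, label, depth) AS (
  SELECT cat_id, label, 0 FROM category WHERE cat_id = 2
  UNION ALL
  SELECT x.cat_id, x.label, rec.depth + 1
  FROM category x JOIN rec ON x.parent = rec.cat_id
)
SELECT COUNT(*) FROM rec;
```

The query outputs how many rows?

Base: cat_id=2 (Books) at depth 0.
Iteration 1: rows with parent in {2} -> Sports (id 3, depth 1), History (id 4, depth 1), Board (id 6, depth 1), Biology (id 9, depth 1).
Iteration 2: rows with parent in {3,4,6,9} -> Music (id 5, depth 2).
Iteration 3: rows with parent in {5} -> Drama (id 7, depth 3).
Iteration 4: rows with parent in {7} -> Mystery (id 8, depth 4).
Iteration 5: no rows with parent in {8}; recursion stops.
Total rows emitted: 8.

8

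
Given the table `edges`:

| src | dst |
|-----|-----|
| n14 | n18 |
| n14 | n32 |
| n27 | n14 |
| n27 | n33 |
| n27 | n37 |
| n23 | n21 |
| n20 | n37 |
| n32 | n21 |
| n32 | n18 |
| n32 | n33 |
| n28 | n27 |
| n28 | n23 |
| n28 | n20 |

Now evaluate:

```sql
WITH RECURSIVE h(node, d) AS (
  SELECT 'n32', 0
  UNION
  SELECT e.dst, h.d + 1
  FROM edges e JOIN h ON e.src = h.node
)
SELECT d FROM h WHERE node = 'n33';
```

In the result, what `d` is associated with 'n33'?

1

Base: (n32, d=0).
Iteration 1: edges from {n32} -> (n18, d=1), (n21, d=1), (n33, d=1).
Iteration 2: no outgoing edges from {n18,n21,n33}; recursion stops.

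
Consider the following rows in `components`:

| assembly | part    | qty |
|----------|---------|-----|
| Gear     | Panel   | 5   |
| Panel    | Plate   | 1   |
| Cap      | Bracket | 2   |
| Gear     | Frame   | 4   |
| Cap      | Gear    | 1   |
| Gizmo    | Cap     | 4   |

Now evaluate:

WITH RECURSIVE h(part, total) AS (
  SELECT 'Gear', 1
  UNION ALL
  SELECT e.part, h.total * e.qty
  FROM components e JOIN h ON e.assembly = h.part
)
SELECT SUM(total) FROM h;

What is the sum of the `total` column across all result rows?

Base: (Gear, total=1).
Iteration 1: components of {Gear} -> Frame = 1*4 = 4, Panel = 1*5 = 5.
Iteration 2: components of {Frame,Panel} -> Plate = 5*1 = 5.
Iteration 3: no further components; recursion stops.
SUM(total) = 1 + 5 + 4 + 5 = 15.

15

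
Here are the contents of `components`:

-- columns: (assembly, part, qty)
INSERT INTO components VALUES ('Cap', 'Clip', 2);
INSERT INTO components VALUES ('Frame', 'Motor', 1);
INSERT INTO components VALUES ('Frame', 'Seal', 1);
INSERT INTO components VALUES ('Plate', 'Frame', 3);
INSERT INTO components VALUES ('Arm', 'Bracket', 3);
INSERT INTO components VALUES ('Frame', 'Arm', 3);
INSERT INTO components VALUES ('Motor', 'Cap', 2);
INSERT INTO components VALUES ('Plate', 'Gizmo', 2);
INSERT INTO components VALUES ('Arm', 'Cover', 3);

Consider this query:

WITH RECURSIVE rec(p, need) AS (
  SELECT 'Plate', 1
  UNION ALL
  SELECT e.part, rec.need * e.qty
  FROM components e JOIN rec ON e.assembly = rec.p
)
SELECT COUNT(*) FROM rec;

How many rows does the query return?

Base: (Plate, need=1).
Iteration 1: components of {Plate} -> Frame = 1*3 = 3, Gizmo = 1*2 = 2.
Iteration 2: components of {Frame,Gizmo} -> Arm = 3*3 = 9, Motor = 3*1 = 3, Seal = 3*1 = 3.
Iteration 3: components of {Arm,Motor,Seal} -> Bracket = 9*3 = 27, Cap = 3*2 = 6, Cover = 9*3 = 27.
Iteration 4: components of {Bracket,Cap,Cover} -> Clip = 6*2 = 12.
Iteration 5: no further components; recursion stops.
Total rows emitted: 10.

10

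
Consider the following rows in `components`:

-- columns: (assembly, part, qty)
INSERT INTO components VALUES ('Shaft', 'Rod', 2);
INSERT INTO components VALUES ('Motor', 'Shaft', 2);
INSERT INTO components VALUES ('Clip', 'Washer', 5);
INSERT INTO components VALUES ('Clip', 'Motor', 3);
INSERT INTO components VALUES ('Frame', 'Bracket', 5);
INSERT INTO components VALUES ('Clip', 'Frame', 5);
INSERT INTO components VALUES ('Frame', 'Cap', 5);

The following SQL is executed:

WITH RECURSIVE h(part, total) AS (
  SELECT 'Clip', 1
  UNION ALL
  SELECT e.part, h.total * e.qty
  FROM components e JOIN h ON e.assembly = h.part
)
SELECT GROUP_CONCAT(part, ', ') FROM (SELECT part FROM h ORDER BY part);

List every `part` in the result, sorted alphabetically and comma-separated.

Base: (Clip, total=1).
Iteration 1: components of {Clip} -> Frame = 1*5 = 5, Motor = 1*3 = 3, Washer = 1*5 = 5.
Iteration 2: components of {Frame,Motor,Washer} -> Bracket = 5*5 = 25, Cap = 5*5 = 25, Shaft = 3*2 = 6.
Iteration 3: components of {Bracket,Cap,Shaft} -> Rod = 6*2 = 12.
Iteration 4: no further components; recursion stops.

Bracket, Cap, Clip, Frame, Motor, Rod, Shaft, Washer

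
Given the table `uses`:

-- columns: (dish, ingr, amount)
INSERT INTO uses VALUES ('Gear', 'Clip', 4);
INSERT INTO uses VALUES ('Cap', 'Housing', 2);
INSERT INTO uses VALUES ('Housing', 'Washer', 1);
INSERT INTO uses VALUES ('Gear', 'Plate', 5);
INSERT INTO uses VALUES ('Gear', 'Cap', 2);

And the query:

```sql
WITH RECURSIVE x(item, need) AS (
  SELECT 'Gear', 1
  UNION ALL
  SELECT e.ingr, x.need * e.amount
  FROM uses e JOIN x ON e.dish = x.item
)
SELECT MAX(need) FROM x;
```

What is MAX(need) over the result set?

Base: (Gear, need=1).
Iteration 1: components of {Gear} -> Cap = 1*2 = 2, Clip = 1*4 = 4, Plate = 1*5 = 5.
Iteration 2: components of {Cap,Clip,Plate} -> Housing = 2*2 = 4.
Iteration 3: components of {Housing} -> Washer = 4*1 = 4.
Iteration 4: no further components; recursion stops.
need values: 1, 2, 4, 5, 4, 4; the maximum is 5.

5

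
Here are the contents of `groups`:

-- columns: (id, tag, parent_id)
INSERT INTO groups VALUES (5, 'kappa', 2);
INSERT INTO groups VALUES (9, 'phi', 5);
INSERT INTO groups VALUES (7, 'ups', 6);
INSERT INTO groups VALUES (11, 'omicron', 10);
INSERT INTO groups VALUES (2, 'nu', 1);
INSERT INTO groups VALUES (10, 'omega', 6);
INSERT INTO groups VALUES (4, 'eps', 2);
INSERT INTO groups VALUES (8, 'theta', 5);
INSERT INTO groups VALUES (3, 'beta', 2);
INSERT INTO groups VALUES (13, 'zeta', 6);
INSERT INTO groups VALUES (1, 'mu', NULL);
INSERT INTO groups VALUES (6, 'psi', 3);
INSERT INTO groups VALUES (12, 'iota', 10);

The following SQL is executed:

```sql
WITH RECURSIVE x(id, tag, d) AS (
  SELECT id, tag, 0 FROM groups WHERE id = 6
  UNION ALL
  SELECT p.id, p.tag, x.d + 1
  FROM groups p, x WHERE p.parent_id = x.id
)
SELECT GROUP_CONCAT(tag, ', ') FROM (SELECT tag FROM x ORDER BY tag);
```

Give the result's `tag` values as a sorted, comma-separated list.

iota, omega, omicron, psi, ups, zeta

Base: id=6 (psi) at d 0.
Iteration 1: rows with parent_id in {6} -> ups (id 7, d 1), omega (id 10, d 1), zeta (id 13, d 1).
Iteration 2: rows with parent_id in {7,10,13} -> omicron (id 11, d 2), iota (id 12, d 2).
Iteration 3: no rows with parent_id in {11,12}; recursion stops.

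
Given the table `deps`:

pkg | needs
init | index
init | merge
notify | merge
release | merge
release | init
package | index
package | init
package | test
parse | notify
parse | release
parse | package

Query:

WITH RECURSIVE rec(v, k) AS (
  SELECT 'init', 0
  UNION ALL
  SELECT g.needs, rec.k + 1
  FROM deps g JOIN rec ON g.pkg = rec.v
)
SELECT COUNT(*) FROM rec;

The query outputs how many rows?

Base: (init, k=0).
Iteration 1: edges from {init} -> (index, k=1), (merge, k=1).
Iteration 2: no outgoing edges from {index,merge}; recursion stops.
Total rows emitted: 3.

3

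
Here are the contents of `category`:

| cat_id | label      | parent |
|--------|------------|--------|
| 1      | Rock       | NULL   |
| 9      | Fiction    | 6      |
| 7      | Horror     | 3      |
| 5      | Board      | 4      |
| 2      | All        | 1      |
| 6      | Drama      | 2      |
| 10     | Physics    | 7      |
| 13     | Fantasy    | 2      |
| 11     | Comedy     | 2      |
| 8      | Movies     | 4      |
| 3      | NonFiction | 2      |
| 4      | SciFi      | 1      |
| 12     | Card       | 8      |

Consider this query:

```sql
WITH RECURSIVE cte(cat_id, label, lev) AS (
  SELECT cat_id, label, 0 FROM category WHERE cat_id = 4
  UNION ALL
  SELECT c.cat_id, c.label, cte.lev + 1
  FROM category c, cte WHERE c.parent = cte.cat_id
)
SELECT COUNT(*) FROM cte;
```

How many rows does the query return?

4

Base: cat_id=4 (SciFi) at lev 0.
Iteration 1: rows with parent in {4} -> Board (id 5, lev 1), Movies (id 8, lev 1).
Iteration 2: rows with parent in {5,8} -> Card (id 12, lev 2).
Iteration 3: no rows with parent in {12}; recursion stops.
Total rows emitted: 4.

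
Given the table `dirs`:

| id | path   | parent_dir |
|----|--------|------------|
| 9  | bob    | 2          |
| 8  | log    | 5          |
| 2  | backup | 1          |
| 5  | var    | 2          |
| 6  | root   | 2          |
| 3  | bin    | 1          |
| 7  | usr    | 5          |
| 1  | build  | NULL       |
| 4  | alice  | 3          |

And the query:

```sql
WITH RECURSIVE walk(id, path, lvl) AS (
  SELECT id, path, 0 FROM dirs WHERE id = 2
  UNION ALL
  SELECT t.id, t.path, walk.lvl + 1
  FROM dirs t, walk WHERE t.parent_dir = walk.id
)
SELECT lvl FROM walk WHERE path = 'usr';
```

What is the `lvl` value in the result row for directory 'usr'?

Base: id=2 (backup) at lvl 0.
Iteration 1: rows with parent_dir in {2} -> var (id 5, lvl 1), root (id 6, lvl 1), bob (id 9, lvl 1).
Iteration 2: rows with parent_dir in {5,6,9} -> usr (id 7, lvl 2), log (id 8, lvl 2).
Iteration 3: no rows with parent_dir in {7,8}; recursion stops.

2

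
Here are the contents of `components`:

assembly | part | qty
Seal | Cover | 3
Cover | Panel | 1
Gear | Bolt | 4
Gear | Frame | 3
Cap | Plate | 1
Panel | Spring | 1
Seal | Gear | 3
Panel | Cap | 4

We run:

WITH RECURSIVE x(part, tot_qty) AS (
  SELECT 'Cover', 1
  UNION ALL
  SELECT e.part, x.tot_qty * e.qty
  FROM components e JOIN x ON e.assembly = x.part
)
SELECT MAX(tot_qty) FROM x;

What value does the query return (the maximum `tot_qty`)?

4

Base: (Cover, tot_qty=1).
Iteration 1: components of {Cover} -> Panel = 1*1 = 1.
Iteration 2: components of {Panel} -> Cap = 1*4 = 4, Spring = 1*1 = 1.
Iteration 3: components of {Cap,Spring} -> Plate = 4*1 = 4.
Iteration 4: no further components; recursion stops.
tot_qty values: 1, 1, 1, 4, 4; the maximum is 4.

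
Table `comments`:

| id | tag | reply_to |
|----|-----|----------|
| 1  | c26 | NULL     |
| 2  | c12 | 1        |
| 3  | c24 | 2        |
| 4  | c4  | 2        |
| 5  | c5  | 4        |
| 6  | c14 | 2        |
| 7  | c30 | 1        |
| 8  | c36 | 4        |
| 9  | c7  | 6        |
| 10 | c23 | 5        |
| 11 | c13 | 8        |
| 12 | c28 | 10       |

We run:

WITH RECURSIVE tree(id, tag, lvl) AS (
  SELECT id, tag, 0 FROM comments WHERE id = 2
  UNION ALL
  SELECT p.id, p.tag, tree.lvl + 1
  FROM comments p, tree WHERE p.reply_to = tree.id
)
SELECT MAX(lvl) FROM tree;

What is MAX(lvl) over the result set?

Base: id=2 (c12) at lvl 0.
Iteration 1: rows with reply_to in {2} -> c24 (id 3, lvl 1), c4 (id 4, lvl 1), c14 (id 6, lvl 1).
Iteration 2: rows with reply_to in {3,4,6} -> c5 (id 5, lvl 2), c36 (id 8, lvl 2), c7 (id 9, lvl 2).
Iteration 3: rows with reply_to in {5,8,9} -> c23 (id 10, lvl 3), c13 (id 11, lvl 3).
Iteration 4: rows with reply_to in {10,11} -> c28 (id 12, lvl 4).
Iteration 5: no rows with reply_to in {12}; recursion stops.
lvl values: 0, 1, 1, 1, 2, 2, 2, 3, 3, 4; the maximum is 4.

4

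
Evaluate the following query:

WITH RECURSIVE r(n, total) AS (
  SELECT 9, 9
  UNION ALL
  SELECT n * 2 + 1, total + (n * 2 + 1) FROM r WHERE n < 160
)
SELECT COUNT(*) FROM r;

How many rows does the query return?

Base: n=9, total=9.
Iteration 1: 9 < 160 holds -> n = 9 * 2 + 1 = 19, total = 9 + 19 = 28.
Iteration 2: 19 < 160 holds -> n = 19 * 2 + 1 = 39, total = 28 + 39 = 67.
Iteration 3: 39 < 160 holds -> n = 39 * 2 + 1 = 79, total = 67 + 79 = 146.
Iteration 4: 79 < 160 holds -> n = 79 * 2 + 1 = 159, total = 146 + 159 = 305.
Iteration 5: 159 < 160 holds -> n = 159 * 2 + 1 = 319, total = 305 + 319 = 624.
Iteration 6: 319 < 160 fails; recursion stops.
Total rows emitted: 6.

6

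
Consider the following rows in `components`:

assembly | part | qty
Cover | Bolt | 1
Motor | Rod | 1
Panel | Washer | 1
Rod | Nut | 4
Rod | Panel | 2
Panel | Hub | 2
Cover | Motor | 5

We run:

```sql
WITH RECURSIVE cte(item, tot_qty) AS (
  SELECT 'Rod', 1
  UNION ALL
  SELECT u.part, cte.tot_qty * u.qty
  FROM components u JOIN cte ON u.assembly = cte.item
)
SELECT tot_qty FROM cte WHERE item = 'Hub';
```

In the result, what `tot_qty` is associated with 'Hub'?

Base: (Rod, tot_qty=1).
Iteration 1: components of {Rod} -> Nut = 1*4 = 4, Panel = 1*2 = 2.
Iteration 2: components of {Nut,Panel} -> Hub = 2*2 = 4, Washer = 2*1 = 2.
Iteration 3: no further components; recursion stops.

4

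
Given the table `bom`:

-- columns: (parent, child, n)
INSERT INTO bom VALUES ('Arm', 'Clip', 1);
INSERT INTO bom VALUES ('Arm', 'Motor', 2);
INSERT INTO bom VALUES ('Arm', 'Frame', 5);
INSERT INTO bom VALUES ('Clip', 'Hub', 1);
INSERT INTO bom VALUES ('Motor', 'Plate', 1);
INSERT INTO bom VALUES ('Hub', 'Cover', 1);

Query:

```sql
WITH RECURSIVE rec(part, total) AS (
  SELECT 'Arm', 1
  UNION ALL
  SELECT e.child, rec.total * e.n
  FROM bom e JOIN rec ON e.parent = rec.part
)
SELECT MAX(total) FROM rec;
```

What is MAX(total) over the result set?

5

Base: (Arm, total=1).
Iteration 1: components of {Arm} -> Clip = 1*1 = 1, Frame = 1*5 = 5, Motor = 1*2 = 2.
Iteration 2: components of {Clip,Frame,Motor} -> Hub = 1*1 = 1, Plate = 2*1 = 2.
Iteration 3: components of {Hub,Plate} -> Cover = 1*1 = 1.
Iteration 4: no further components; recursion stops.
total values: 1, 1, 2, 5, 1, 2, 1; the maximum is 5.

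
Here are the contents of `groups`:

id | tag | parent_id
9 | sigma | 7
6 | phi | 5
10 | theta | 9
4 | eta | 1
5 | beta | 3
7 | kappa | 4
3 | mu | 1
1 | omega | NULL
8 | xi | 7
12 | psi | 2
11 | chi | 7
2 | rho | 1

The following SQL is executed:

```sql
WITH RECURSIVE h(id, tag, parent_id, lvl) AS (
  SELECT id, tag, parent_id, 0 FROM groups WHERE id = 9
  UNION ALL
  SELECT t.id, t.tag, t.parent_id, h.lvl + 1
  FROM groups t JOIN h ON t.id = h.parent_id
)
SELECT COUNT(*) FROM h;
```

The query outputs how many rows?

Base: id=9 (sigma), parent_id=7, lvl 0.
Iteration 1: join on id=7 -> kappa (id 7, parent_id=4, lvl 1).
Iteration 2: join on id=4 -> eta (id 4, parent_id=1, lvl 2).
Iteration 3: join on id=1 -> omega (id 1, parent_id=NULL, lvl 3).
Iteration 4: parent_id is NULL; no match; recursion stops.
Total rows emitted: 4.

4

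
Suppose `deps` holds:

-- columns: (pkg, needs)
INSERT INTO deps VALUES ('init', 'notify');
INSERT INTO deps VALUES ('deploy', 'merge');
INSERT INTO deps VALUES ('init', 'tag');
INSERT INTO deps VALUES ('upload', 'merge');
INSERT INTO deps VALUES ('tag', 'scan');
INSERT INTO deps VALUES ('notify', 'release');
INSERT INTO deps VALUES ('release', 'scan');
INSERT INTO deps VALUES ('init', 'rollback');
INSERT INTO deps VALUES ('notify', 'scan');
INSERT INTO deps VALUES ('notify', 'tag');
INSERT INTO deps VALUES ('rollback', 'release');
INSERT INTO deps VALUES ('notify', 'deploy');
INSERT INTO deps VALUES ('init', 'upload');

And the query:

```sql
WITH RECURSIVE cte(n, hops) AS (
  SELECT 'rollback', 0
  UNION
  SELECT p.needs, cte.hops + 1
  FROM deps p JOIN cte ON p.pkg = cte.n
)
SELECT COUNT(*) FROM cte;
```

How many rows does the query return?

3

Base: (rollback, hops=0).
Iteration 1: edges from {rollback} -> (release, hops=1).
Iteration 2: edges from {release} -> (scan, hops=2).
Iteration 3: no outgoing edges from {scan}; recursion stops.
Total rows emitted: 3.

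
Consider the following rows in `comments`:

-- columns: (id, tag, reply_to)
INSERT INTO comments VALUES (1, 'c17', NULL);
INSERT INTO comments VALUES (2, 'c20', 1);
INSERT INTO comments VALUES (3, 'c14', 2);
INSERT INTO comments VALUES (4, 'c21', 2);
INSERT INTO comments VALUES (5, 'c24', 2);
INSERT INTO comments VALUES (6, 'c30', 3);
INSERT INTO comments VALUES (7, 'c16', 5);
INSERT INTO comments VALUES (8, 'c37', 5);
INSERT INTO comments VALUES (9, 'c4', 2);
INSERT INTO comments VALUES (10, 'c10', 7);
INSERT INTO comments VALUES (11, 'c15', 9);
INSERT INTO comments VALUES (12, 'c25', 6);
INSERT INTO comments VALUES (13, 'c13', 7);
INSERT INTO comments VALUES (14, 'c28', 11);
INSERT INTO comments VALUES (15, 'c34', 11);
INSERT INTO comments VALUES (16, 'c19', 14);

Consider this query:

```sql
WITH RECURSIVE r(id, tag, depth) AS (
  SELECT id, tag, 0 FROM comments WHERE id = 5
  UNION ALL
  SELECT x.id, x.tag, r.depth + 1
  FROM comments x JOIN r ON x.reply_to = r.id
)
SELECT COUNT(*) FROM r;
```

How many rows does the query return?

5

Base: id=5 (c24) at depth 0.
Iteration 1: rows with reply_to in {5} -> c16 (id 7, depth 1), c37 (id 8, depth 1).
Iteration 2: rows with reply_to in {7,8} -> c10 (id 10, depth 2), c13 (id 13, depth 2).
Iteration 3: no rows with reply_to in {10,13}; recursion stops.
Total rows emitted: 5.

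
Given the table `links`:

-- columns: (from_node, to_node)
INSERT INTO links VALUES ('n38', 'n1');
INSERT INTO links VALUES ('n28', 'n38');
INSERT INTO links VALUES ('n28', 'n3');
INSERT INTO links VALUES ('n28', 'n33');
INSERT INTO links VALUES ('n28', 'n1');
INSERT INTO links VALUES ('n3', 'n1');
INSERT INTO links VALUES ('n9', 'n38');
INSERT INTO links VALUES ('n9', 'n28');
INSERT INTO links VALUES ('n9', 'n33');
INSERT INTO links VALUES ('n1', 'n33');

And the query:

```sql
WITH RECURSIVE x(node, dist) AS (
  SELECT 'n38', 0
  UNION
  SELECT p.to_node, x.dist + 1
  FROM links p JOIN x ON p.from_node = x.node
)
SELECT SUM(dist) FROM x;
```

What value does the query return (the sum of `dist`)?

Base: (n38, dist=0).
Iteration 1: edges from {n38} -> (n1, dist=1).
Iteration 2: edges from {n1} -> (n33, dist=2).
Iteration 3: no outgoing edges from {n33}; recursion stops.
SUM(dist) = 0 + 1 + 2 = 3.

3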